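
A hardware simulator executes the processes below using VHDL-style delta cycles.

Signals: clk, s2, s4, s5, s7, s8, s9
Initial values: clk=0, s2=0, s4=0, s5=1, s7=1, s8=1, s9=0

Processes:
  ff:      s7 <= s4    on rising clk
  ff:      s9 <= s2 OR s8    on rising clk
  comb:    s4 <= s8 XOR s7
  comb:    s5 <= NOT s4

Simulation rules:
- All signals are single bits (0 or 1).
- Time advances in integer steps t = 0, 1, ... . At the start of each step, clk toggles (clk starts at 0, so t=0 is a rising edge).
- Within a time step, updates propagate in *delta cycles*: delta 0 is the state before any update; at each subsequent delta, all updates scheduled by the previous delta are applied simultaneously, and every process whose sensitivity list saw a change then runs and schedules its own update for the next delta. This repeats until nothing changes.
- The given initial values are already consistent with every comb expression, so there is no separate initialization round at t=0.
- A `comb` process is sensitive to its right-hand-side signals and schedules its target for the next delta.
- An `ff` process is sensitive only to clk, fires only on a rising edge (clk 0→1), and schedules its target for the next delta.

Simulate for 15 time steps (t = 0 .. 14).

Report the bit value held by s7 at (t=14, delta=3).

1

t=0 Δ0: s5=1 s7=1 s2=0 s8=1 s4=0 s9=0 clk=0
  Δ1: clk:0→1
  Δ2: s7:1→0, s9:0→1
  Δ3: s4:0→1
  Δ4: s5:1→0
  (4Δ to stable)
t=1 Δ0: s5=0 s7=0 s2=0 s8=1 s4=1 s9=1 clk=1
  Δ1: clk:1→0
  (1Δ to stable)
t=2 Δ0: s5=0 s7=0 s2=0 s8=1 s4=1 s9=1 clk=0
  Δ1: clk:0→1
  Δ2: s7:0→1
  Δ3: s4:1→0
  Δ4: s5:0→1
  (4Δ to stable)
t=3 Δ0: s5=1 s7=1 s2=0 s8=1 s4=0 s9=1 clk=1
  Δ1: clk:1→0
  (1Δ to stable)
t=4 Δ0: s5=1 s7=1 s2=0 s8=1 s4=0 s9=1 clk=0
  Δ1: clk:0→1
  Δ2: s7:1→0
  Δ3: s4:0→1
  Δ4: s5:1→0
  (4Δ to stable)
t=5 Δ0: s5=0 s7=0 s2=0 s8=1 s4=1 s9=1 clk=1
  Δ1: clk:1→0
  (1Δ to stable)
t=6 Δ0: s5=0 s7=0 s2=0 s8=1 s4=1 s9=1 clk=0
  Δ1: clk:0→1
  Δ2: s7:0→1
  Δ3: s4:1→0
  Δ4: s5:0→1
  (4Δ to stable)
t=7 Δ0: s5=1 s7=1 s2=0 s8=1 s4=0 s9=1 clk=1
  Δ1: clk:1→0
  (1Δ to stable)
t=8 Δ0: s5=1 s7=1 s2=0 s8=1 s4=0 s9=1 clk=0
  Δ1: clk:0→1
  Δ2: s7:1→0
  Δ3: s4:0→1
  Δ4: s5:1→0
  (4Δ to stable)
t=9 Δ0: s5=0 s7=0 s2=0 s8=1 s4=1 s9=1 clk=1
  Δ1: clk:1→0
  (1Δ to stable)
t=10 Δ0: s5=0 s7=0 s2=0 s8=1 s4=1 s9=1 clk=0
  Δ1: clk:0→1
  Δ2: s7:0→1
  Δ3: s4:1→0
  Δ4: s5:0→1
  (4Δ to stable)
t=11 Δ0: s5=1 s7=1 s2=0 s8=1 s4=0 s9=1 clk=1
  Δ1: clk:1→0
  (1Δ to stable)
t=12 Δ0: s5=1 s7=1 s2=0 s8=1 s4=0 s9=1 clk=0
  Δ1: clk:0→1
  Δ2: s7:1→0
  Δ3: s4:0→1
  Δ4: s5:1→0
  (4Δ to stable)
t=13 Δ0: s5=0 s7=0 s2=0 s8=1 s4=1 s9=1 clk=1
  Δ1: clk:1→0
  (1Δ to stable)
t=14 Δ0: s5=0 s7=0 s2=0 s8=1 s4=1 s9=1 clk=0
  Δ1: clk:0→1
  Δ2: s7:0→1
  Δ3: s4:1→0
  Δ4: s5:0→1
  (4Δ to stable)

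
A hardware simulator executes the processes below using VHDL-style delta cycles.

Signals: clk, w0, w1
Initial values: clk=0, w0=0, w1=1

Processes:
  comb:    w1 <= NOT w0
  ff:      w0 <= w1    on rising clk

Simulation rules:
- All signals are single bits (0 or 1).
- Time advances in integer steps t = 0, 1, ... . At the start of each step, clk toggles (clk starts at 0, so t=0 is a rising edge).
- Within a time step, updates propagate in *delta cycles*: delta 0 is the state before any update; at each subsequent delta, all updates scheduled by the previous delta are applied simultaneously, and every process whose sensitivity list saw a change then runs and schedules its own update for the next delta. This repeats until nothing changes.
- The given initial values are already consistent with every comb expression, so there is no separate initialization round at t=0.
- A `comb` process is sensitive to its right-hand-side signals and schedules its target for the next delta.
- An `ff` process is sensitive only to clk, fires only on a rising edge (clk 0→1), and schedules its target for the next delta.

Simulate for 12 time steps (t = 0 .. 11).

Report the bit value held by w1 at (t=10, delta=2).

0

t0.Δ0 w0=0 clk=0 w1=1
t0.Δ1 w0=0 clk=1 w1=1
t0.Δ2 w0=1 clk=1 w1=1
t0.Δ3 w0=1 clk=1 w1=0
t1.Δ0 w0=1 clk=1 w1=0
t1.Δ1 w0=1 clk=0 w1=0
t2.Δ0 w0=1 clk=0 w1=0
t2.Δ1 w0=1 clk=1 w1=0
t2.Δ2 w0=0 clk=1 w1=0
t2.Δ3 w0=0 clk=1 w1=1
t3.Δ0 w0=0 clk=1 w1=1
t3.Δ1 w0=0 clk=0 w1=1
t4.Δ0 w0=0 clk=0 w1=1
t4.Δ1 w0=0 clk=1 w1=1
t4.Δ2 w0=1 clk=1 w1=1
t4.Δ3 w0=1 clk=1 w1=0
t5.Δ0 w0=1 clk=1 w1=0
t5.Δ1 w0=1 clk=0 w1=0
t6.Δ0 w0=1 clk=0 w1=0
t6.Δ1 w0=1 clk=1 w1=0
t6.Δ2 w0=0 clk=1 w1=0
t6.Δ3 w0=0 clk=1 w1=1
t7.Δ0 w0=0 clk=1 w1=1
t7.Δ1 w0=0 clk=0 w1=1
t8.Δ0 w0=0 clk=0 w1=1
t8.Δ1 w0=0 clk=1 w1=1
t8.Δ2 w0=1 clk=1 w1=1
t8.Δ3 w0=1 clk=1 w1=0
t9.Δ0 w0=1 clk=1 w1=0
t9.Δ1 w0=1 clk=0 w1=0
t10.Δ0 w0=1 clk=0 w1=0
t10.Δ1 w0=1 clk=1 w1=0
t10.Δ2 w0=0 clk=1 w1=0
t10.Δ3 w0=0 clk=1 w1=1
t11.Δ0 w0=0 clk=1 w1=1
t11.Δ1 w0=0 clk=0 w1=1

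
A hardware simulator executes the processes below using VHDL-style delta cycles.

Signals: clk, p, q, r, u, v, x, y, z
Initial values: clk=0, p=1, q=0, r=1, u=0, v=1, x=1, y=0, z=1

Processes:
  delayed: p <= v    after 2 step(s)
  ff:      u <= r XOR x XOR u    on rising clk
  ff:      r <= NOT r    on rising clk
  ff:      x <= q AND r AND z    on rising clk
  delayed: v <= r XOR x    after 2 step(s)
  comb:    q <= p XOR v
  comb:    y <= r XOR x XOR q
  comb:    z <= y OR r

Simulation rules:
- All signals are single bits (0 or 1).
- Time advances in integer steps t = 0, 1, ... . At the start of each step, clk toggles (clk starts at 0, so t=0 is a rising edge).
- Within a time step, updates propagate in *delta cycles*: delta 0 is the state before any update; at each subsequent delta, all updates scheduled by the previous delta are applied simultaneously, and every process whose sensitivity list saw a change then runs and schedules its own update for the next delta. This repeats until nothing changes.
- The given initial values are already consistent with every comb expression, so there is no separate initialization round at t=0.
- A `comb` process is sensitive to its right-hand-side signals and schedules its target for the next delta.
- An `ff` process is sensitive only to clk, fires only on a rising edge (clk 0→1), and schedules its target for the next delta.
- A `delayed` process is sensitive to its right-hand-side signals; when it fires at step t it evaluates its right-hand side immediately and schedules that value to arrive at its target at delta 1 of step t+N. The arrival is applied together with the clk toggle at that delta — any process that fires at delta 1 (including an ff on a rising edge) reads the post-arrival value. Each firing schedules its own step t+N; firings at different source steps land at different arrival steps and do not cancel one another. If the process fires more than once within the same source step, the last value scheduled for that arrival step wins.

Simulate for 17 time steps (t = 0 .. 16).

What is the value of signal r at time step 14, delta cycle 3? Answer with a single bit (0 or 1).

1

t=0 Δ0: z=1 x=1 r=1 clk=0 p=1 q=0 y=0 v=1 u=0
  Δ1: clk:0→1
  Δ2: x:1→0, r:1→0
  Δ3: z:1→0
  (3Δ to stable)
t=1 Δ0: z=0 x=0 r=0 clk=1 p=1 q=0 y=0 v=1 u=0
  Δ1: clk:1→0
  (1Δ to stable)
t=2 Δ0: z=0 x=0 r=0 clk=0 p=1 q=0 y=0 v=1 u=0
  Δ1: clk:0→1, v:1→0
  Δ2: r:0→1, q:0→1
  Δ3: z:0→1
  (3Δ to stable)
t=3 Δ0: z=1 x=0 r=1 clk=1 p=1 q=1 y=0 v=0 u=0
  Δ1: clk:1→0
  (1Δ to stable)
t=4 Δ0: z=1 x=0 r=1 clk=0 p=1 q=1 y=0 v=0 u=0
  Δ1: clk:0→1, p:1→0, v:0→1
  Δ2: x:0→1, r:1→0, u:0→1
  Δ3: z:1→0
  (3Δ to stable)
t=5 Δ0: z=0 x=1 r=0 clk=1 p=0 q=1 y=0 v=1 u=1
  Δ1: clk:1→0
  (1Δ to stable)
t=6 Δ0: z=0 x=1 r=0 clk=0 p=0 q=1 y=0 v=1 u=1
  Δ1: clk:0→1, p:0→1
  Δ2: x:1→0, r:0→1, q:1→0, u:1→0
  Δ3: z:0→1, y:0→1
  (3Δ to stable)
t=7 Δ0: z=1 x=0 r=1 clk=1 p=1 q=0 y=1 v=1 u=0
  Δ1: clk:1→0
  (1Δ to stable)
t=8 Δ0: z=1 x=0 r=1 clk=0 p=1 q=0 y=1 v=1 u=0
  Δ1: clk:0→1
  Δ2: r:1→0, u:0→1
  Δ3: y:1→0
  Δ4: z:1→0
  (4Δ to stable)
t=9 Δ0: z=0 x=0 r=0 clk=1 p=1 q=0 y=0 v=1 u=1
  Δ1: clk:1→0
  (1Δ to stable)
t=10 Δ0: z=0 x=0 r=0 clk=0 p=1 q=0 y=0 v=1 u=1
  Δ1: clk:0→1, v:1→0
  Δ2: r:0→1, q:0→1
  Δ3: z:0→1
  (3Δ to stable)
t=11 Δ0: z=1 x=0 r=1 clk=1 p=1 q=1 y=0 v=0 u=1
  Δ1: clk:1→0
  (1Δ to stable)
t=12 Δ0: z=1 x=0 r=1 clk=0 p=1 q=1 y=0 v=0 u=1
  Δ1: clk:0→1, p:1→0, v:0→1
  Δ2: x:0→1, r:1→0, u:1→0
  Δ3: z:1→0
  (3Δ to stable)
t=13 Δ0: z=0 x=1 r=0 clk=1 p=0 q=1 y=0 v=1 u=0
  Δ1: clk:1→0
  (1Δ to stable)
t=14 Δ0: z=0 x=1 r=0 clk=0 p=0 q=1 y=0 v=1 u=0
  Δ1: clk:0→1, p:0→1
  Δ2: x:1→0, r:0→1, q:1→0, u:0→1
  Δ3: z:0→1, y:0→1
  (3Δ to stable)
t=15 Δ0: z=1 x=0 r=1 clk=1 p=1 q=0 y=1 v=1 u=1
  Δ1: clk:1→0
  (1Δ to stable)
t=16 Δ0: z=1 x=0 r=1 clk=0 p=1 q=0 y=1 v=1 u=1
  Δ1: clk:0→1
  Δ2: r:1→0, u:1→0
  Δ3: y:1→0
  Δ4: z:1→0
  (4Δ to stable)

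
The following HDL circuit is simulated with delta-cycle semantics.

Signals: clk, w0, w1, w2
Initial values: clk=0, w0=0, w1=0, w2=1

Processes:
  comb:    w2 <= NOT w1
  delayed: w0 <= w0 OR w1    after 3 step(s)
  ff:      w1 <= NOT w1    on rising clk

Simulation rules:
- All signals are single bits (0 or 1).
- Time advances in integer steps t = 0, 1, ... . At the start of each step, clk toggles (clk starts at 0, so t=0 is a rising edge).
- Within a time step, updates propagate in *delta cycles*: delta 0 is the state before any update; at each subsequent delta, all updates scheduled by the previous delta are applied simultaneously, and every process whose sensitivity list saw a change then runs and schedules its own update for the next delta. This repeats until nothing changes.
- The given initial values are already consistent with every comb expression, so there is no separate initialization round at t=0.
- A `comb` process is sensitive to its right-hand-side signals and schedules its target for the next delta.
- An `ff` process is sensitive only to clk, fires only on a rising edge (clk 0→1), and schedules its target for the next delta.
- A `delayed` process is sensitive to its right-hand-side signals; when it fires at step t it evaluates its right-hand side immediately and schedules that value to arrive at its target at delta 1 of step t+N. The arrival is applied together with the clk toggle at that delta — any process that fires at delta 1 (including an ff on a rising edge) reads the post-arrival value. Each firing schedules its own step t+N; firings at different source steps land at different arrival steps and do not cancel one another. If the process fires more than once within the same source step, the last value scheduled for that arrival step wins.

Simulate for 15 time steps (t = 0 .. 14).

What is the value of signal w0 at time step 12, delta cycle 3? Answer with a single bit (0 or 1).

t=0 Δ0: clk=0 w0=0 w2=1 w1=0
  Δ1: clk:0→1
  Δ2: w1:0→1
  Δ3: w2:1→0
  (3Δ to stable)
t=1 Δ0: clk=1 w0=0 w2=0 w1=1
  Δ1: clk:1→0
  (1Δ to stable)
t=2 Δ0: clk=0 w0=0 w2=0 w1=1
  Δ1: clk:0→1
  Δ2: w1:1→0
  Δ3: w2:0→1
  (3Δ to stable)
t=3 Δ0: clk=1 w0=0 w2=1 w1=0
  Δ1: clk:1→0, w0:0→1
  (1Δ to stable)
t=4 Δ0: clk=0 w0=1 w2=1 w1=0
  Δ1: clk:0→1
  Δ2: w1:0→1
  Δ3: w2:1→0
  (3Δ to stable)
t=5 Δ0: clk=1 w0=1 w2=0 w1=1
  Δ1: clk:1→0, w0:1→0
  (1Δ to stable)
t=6 Δ0: clk=0 w0=0 w2=0 w1=1
  Δ1: clk:0→1, w0:0→1
  Δ2: w1:1→0
  Δ3: w2:0→1
  (3Δ to stable)
t=7 Δ0: clk=1 w0=1 w2=1 w1=0
  Δ1: clk:1→0
  (1Δ to stable)
t=8 Δ0: clk=0 w0=1 w2=1 w1=0
  Δ1: clk:0→1
  Δ2: w1:0→1
  Δ3: w2:1→0
  (3Δ to stable)
t=9 Δ0: clk=1 w0=1 w2=0 w1=1
  Δ1: clk:1→0
  (1Δ to stable)
t=10 Δ0: clk=0 w0=1 w2=0 w1=1
  Δ1: clk:0→1
  Δ2: w1:1→0
  Δ3: w2:0→1
  (3Δ to stable)
t=11 Δ0: clk=1 w0=1 w2=1 w1=0
  Δ1: clk:1→0
  (1Δ to stable)
t=12 Δ0: clk=0 w0=1 w2=1 w1=0
  Δ1: clk:0→1
  Δ2: w1:0→1
  Δ3: w2:1→0
  (3Δ to stable)
t=13 Δ0: clk=1 w0=1 w2=0 w1=1
  Δ1: clk:1→0
  (1Δ to stable)
t=14 Δ0: clk=0 w0=1 w2=0 w1=1
  Δ1: clk:0→1
  Δ2: w1:1→0
  Δ3: w2:0→1
  (3Δ to stable)

1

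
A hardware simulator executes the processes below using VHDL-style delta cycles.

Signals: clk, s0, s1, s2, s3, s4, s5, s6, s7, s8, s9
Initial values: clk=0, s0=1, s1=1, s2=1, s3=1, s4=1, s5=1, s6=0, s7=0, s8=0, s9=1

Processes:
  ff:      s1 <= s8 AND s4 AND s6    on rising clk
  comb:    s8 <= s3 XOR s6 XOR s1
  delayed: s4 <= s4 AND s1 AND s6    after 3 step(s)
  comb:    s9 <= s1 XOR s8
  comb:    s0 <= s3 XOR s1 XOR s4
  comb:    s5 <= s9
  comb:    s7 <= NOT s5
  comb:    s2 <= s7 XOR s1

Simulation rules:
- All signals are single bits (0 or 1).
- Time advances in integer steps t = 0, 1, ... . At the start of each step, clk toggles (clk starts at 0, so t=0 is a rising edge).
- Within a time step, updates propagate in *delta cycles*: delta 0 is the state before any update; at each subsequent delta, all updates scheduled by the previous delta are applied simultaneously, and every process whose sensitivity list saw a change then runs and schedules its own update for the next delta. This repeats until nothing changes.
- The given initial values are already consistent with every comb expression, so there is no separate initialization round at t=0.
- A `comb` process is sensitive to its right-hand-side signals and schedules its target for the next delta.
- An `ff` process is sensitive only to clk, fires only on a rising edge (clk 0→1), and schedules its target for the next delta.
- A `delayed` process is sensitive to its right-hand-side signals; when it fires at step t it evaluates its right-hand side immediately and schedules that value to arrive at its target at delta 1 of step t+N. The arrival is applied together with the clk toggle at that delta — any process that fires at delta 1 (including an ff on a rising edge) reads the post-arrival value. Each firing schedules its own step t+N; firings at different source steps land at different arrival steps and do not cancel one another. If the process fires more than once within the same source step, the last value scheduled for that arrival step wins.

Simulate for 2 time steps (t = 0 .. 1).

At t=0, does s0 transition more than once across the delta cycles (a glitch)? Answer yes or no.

[bits: s6,clk,s3,s2,s0,s7,s4,s5,s8,s9,s1]
t=0: Δ0=00111011011 Δ1=01111011011 Δ2=01111011010 Δ3=01100011100 Δ4=01100010110 Δ5=01100111110 Δ6=01110011110 Δ7=01100011110 | 7Δ
t=1: Δ0=01100011110 Δ1=00100011110 | 1Δ

no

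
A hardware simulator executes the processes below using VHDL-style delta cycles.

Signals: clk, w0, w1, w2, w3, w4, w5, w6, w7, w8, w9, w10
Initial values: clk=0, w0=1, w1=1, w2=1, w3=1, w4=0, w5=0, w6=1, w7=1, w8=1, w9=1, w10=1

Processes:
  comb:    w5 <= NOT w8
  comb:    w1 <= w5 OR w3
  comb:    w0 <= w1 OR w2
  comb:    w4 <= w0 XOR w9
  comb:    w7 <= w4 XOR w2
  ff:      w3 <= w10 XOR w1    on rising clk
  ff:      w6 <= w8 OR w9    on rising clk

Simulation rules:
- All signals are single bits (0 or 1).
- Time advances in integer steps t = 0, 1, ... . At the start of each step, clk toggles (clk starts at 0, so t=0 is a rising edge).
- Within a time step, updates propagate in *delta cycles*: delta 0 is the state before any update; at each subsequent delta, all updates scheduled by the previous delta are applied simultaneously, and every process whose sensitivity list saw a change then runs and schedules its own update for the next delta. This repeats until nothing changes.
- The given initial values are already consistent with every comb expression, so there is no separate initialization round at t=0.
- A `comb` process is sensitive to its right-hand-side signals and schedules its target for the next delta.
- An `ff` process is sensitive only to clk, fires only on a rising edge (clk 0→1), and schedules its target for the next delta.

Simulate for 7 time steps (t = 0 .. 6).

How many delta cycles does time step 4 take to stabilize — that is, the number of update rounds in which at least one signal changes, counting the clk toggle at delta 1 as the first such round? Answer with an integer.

[bits: w1,w3,w7,w0,clk,w10,w9,w2,w4,w6,w5,w8]
t=0: Δ0=111101110101 Δ1=111111110101 Δ2=101111110101 Δ3=001111110101 | 3Δ
t=1: Δ0=001111110101 Δ1=001101110101 | 1Δ
t=2: Δ0=001101110101 Δ1=001111110101 Δ2=011111110101 Δ3=111111110101 | 3Δ
t=3: Δ0=111111110101 Δ1=111101110101 | 1Δ
t=4: Δ0=111101110101 Δ1=111111110101 Δ2=101111110101 Δ3=001111110101 | 3Δ
t=5: Δ0=001111110101 Δ1=001101110101 | 1Δ
t=6: Δ0=001101110101 Δ1=001111110101 Δ2=011111110101 Δ3=111111110101 | 3Δ

3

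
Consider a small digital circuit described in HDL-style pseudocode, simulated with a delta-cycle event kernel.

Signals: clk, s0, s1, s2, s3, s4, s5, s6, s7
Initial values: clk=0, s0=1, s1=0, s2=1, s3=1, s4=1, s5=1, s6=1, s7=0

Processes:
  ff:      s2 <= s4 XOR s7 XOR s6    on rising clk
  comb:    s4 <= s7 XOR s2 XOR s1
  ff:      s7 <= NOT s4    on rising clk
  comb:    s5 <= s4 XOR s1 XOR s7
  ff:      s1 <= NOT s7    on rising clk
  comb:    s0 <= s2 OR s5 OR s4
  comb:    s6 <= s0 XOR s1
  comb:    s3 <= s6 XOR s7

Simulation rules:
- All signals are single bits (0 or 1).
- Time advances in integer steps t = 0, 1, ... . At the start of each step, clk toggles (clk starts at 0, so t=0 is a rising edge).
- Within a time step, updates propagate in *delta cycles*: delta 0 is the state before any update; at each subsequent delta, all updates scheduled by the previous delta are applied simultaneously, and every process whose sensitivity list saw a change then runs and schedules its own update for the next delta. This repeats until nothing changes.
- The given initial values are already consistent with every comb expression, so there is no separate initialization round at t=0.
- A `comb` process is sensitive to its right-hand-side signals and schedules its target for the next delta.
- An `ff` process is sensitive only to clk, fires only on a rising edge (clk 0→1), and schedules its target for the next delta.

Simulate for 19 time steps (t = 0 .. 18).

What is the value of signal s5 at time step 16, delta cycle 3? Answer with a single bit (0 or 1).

t=0 Δ0: clk=0 s1=0 s5=1 s0=1 s7=0 s3=1 s4=1 s6=1 s2=1
  Δ1: clk:0→1
  Δ2: s1:0→1, s2:1→0
  Δ3: s5:1→0, s6:1→0
  Δ4: s3:1→0
  (4Δ to stable)
t=1 Δ0: clk=1 s1=1 s5=0 s0=1 s7=0 s3=0 s4=1 s6=0 s2=0
  Δ1: clk:1→0
  (1Δ to stable)
t=2 Δ0: clk=0 s1=1 s5=0 s0=1 s7=0 s3=0 s4=1 s6=0 s2=0
  Δ1: clk:0→1
  Δ2: s2:0→1
  Δ3: s4:1→0
  Δ4: s5:0→1
  (4Δ to stable)
t=3 Δ0: clk=1 s1=1 s5=1 s0=1 s7=0 s3=0 s4=0 s6=0 s2=1
  Δ1: clk:1→0
  (1Δ to stable)
t=4 Δ0: clk=0 s1=1 s5=1 s0=1 s7=0 s3=0 s4=0 s6=0 s2=1
  Δ1: clk:0→1
  Δ2: s7:0→1, s2:1→0
  Δ3: s5:1→0, s3:0→1
  Δ4: s0:1→0
  Δ5: s6:0→1
  Δ6: s3:1→0
  (6Δ to stable)
t=5 Δ0: clk=1 s1=1 s5=0 s0=0 s7=1 s3=0 s4=0 s6=1 s2=0
  Δ1: clk:1→0
  (1Δ to stable)
t=6 Δ0: clk=0 s1=1 s5=0 s0=0 s7=1 s3=0 s4=0 s6=1 s2=0
  Δ1: clk:0→1
  Δ2: s1:1→0
  Δ3: s5:0→1, s4:0→1, s6:1→0
  Δ4: s5:1→0, s0:0→1, s3:0→1
  Δ5: s6:0→1
  Δ6: s3:1→0
  (6Δ to stable)
t=7 Δ0: clk=1 s1=0 s5=0 s0=1 s7=1 s3=0 s4=1 s6=1 s2=0
  Δ1: clk:1→0
  (1Δ to stable)
t=8 Δ0: clk=0 s1=0 s5=0 s0=1 s7=1 s3=0 s4=1 s6=1 s2=0
  Δ1: clk:0→1
  Δ2: s7:1→0, s2:0→1
  Δ3: s5:0→1, s3:0→1
  (3Δ to stable)
t=9 Δ0: clk=1 s1=0 s5=1 s0=1 s7=0 s3=1 s4=1 s6=1 s2=1
  Δ1: clk:1→0
  (1Δ to stable)
t=10 Δ0: clk=0 s1=0 s5=1 s0=1 s7=0 s3=1 s4=1 s6=1 s2=1
  Δ1: clk:0→1
  Δ2: s1:0→1, s2:1→0
  Δ3: s5:1→0, s6:1→0
  Δ4: s3:1→0
  (4Δ to stable)
t=11 Δ0: clk=1 s1=1 s5=0 s0=1 s7=0 s3=0 s4=1 s6=0 s2=0
  Δ1: clk:1→0
  (1Δ to stable)
t=12 Δ0: clk=0 s1=1 s5=0 s0=1 s7=0 s3=0 s4=1 s6=0 s2=0
  Δ1: clk:0→1
  Δ2: s2:0→1
  Δ3: s4:1→0
  Δ4: s5:0→1
  (4Δ to stable)
t=13 Δ0: clk=1 s1=1 s5=1 s0=1 s7=0 s3=0 s4=0 s6=0 s2=1
  Δ1: clk:1→0
  (1Δ to stable)
t=14 Δ0: clk=0 s1=1 s5=1 s0=1 s7=0 s3=0 s4=0 s6=0 s2=1
  Δ1: clk:0→1
  Δ2: s7:0→1, s2:1→0
  Δ3: s5:1→0, s3:0→1
  Δ4: s0:1→0
  Δ5: s6:0→1
  Δ6: s3:1→0
  (6Δ to stable)
t=15 Δ0: clk=1 s1=1 s5=0 s0=0 s7=1 s3=0 s4=0 s6=1 s2=0
  Δ1: clk:1→0
  (1Δ to stable)
t=16 Δ0: clk=0 s1=1 s5=0 s0=0 s7=1 s3=0 s4=0 s6=1 s2=0
  Δ1: clk:0→1
  Δ2: s1:1→0
  Δ3: s5:0→1, s4:0→1, s6:1→0
  Δ4: s5:1→0, s0:0→1, s3:0→1
  Δ5: s6:0→1
  Δ6: s3:1→0
  (6Δ to stable)
t=17 Δ0: clk=1 s1=0 s5=0 s0=1 s7=1 s3=0 s4=1 s6=1 s2=0
  Δ1: clk:1→0
  (1Δ to stable)
t=18 Δ0: clk=0 s1=0 s5=0 s0=1 s7=1 s3=0 s4=1 s6=1 s2=0
  Δ1: clk:0→1
  Δ2: s7:1→0, s2:0→1
  Δ3: s5:0→1, s3:0→1
  (3Δ to stable)

1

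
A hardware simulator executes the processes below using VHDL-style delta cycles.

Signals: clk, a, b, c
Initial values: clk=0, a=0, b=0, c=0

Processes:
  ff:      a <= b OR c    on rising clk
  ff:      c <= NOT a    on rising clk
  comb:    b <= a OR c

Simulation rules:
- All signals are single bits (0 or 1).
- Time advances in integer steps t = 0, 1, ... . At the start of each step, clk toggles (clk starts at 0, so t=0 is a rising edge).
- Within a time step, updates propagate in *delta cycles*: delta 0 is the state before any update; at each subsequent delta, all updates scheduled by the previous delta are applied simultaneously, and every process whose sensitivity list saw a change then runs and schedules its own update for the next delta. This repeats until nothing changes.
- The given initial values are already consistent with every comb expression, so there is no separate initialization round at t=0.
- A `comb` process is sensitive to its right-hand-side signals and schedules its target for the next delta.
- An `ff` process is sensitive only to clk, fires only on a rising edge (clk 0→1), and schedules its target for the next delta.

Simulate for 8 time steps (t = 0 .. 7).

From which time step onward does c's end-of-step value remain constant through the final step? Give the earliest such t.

t0.Δ0 clk=0 b=0 a=0 c=0
t0.Δ1 clk=1 b=0 a=0 c=0
t0.Δ2 clk=1 b=0 a=0 c=1
t0.Δ3 clk=1 b=1 a=0 c=1
t1.Δ0 clk=1 b=1 a=0 c=1
t1.Δ1 clk=0 b=1 a=0 c=1
t2.Δ0 clk=0 b=1 a=0 c=1
t2.Δ1 clk=1 b=1 a=0 c=1
t2.Δ2 clk=1 b=1 a=1 c=1
t3.Δ0 clk=1 b=1 a=1 c=1
t3.Δ1 clk=0 b=1 a=1 c=1
t4.Δ0 clk=0 b=1 a=1 c=1
t4.Δ1 clk=1 b=1 a=1 c=1
t4.Δ2 clk=1 b=1 a=1 c=0
t5.Δ0 clk=1 b=1 a=1 c=0
t5.Δ1 clk=0 b=1 a=1 c=0
t6.Δ0 clk=0 b=1 a=1 c=0
t6.Δ1 clk=1 b=1 a=1 c=0
t7.Δ0 clk=1 b=1 a=1 c=0
t7.Δ1 clk=0 b=1 a=1 c=0

4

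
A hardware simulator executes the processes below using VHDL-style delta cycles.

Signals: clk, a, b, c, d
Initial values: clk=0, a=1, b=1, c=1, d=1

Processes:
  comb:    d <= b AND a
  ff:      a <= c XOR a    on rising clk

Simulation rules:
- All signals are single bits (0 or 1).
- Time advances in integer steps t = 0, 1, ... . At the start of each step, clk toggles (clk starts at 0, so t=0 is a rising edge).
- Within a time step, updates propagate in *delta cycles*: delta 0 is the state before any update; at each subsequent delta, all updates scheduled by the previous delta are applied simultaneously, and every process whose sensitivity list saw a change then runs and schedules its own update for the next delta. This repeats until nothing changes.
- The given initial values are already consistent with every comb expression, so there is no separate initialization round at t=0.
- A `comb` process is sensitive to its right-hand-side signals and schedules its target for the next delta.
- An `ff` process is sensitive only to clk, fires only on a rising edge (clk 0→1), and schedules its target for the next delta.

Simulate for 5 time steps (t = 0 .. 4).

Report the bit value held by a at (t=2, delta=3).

1

[bits: b,a,c,d,clk]
t=0: Δ0=11110 Δ1=11111 Δ2=10111 Δ3=10101 | 3Δ
t=1: Δ0=10101 Δ1=10100 | 1Δ
t=2: Δ0=10100 Δ1=10101 Δ2=11101 Δ3=11111 | 3Δ
t=3: Δ0=11111 Δ1=11110 | 1Δ
t=4: Δ0=11110 Δ1=11111 Δ2=10111 Δ3=10101 | 3Δ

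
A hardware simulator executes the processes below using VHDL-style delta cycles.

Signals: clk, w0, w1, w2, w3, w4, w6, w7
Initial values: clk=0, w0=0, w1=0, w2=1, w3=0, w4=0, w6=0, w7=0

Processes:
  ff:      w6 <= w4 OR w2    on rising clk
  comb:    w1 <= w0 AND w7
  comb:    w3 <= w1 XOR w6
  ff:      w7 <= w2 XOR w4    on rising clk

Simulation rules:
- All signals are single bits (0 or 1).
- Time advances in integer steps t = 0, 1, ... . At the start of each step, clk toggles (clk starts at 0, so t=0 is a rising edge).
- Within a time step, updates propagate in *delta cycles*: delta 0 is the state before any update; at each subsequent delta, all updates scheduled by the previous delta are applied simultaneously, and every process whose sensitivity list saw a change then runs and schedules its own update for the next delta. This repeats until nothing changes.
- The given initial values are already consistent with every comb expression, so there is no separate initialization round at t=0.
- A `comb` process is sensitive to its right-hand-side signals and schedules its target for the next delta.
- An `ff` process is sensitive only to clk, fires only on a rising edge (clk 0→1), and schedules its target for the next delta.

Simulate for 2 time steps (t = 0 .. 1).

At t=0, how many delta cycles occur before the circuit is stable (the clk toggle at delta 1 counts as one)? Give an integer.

t=0 Δ0: w6=0 w0=0 w2=1 w4=0 w3=0 w1=0 w7=0 clk=0
  Δ1: clk:0→1
  Δ2: w6:0→1, w7:0→1
  Δ3: w3:0→1
  (3Δ to stable)
t=1 Δ0: w6=1 w0=0 w2=1 w4=0 w3=1 w1=0 w7=1 clk=1
  Δ1: clk:1→0
  (1Δ to stable)

3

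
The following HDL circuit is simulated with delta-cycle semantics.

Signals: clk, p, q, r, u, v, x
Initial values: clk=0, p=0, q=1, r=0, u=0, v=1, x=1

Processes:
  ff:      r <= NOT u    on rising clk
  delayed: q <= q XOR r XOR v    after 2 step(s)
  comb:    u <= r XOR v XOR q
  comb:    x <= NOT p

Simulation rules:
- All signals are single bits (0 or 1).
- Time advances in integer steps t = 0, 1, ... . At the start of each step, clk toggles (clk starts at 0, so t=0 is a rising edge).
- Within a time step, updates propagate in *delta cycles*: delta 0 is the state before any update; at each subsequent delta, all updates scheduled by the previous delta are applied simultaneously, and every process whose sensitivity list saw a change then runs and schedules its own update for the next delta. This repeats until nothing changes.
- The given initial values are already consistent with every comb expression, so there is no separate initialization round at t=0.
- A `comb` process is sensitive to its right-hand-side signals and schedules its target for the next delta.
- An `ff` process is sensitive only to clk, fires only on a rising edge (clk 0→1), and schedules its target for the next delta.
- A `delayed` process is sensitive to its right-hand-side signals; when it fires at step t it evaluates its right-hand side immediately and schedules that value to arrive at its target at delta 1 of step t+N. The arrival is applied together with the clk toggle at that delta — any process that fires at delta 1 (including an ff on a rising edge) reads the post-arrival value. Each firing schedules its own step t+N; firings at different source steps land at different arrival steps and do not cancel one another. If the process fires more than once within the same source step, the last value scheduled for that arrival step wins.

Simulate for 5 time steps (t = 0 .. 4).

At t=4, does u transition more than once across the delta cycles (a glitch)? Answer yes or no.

t=0 Δ0: clk=0 x=1 u=0 q=1 p=0 v=1 r=0
  Δ1: clk:0→1
  Δ2: r:0→1
  Δ3: u:0→1
  (3Δ to stable)
t=1 Δ0: clk=1 x=1 u=1 q=1 p=0 v=1 r=1
  Δ1: clk:1→0
  (1Δ to stable)
t=2 Δ0: clk=0 x=1 u=1 q=1 p=0 v=1 r=1
  Δ1: clk:0→1
  Δ2: r:1→0
  Δ3: u:1→0
  (3Δ to stable)
t=3 Δ0: clk=1 x=1 u=0 q=1 p=0 v=1 r=0
  Δ1: clk:1→0
  (1Δ to stable)
t=4 Δ0: clk=0 x=1 u=0 q=1 p=0 v=1 r=0
  Δ1: clk:0→1, q:1→0
  Δ2: u:0→1, r:0→1
  Δ3: u:1→0
  (3Δ to stable)

yes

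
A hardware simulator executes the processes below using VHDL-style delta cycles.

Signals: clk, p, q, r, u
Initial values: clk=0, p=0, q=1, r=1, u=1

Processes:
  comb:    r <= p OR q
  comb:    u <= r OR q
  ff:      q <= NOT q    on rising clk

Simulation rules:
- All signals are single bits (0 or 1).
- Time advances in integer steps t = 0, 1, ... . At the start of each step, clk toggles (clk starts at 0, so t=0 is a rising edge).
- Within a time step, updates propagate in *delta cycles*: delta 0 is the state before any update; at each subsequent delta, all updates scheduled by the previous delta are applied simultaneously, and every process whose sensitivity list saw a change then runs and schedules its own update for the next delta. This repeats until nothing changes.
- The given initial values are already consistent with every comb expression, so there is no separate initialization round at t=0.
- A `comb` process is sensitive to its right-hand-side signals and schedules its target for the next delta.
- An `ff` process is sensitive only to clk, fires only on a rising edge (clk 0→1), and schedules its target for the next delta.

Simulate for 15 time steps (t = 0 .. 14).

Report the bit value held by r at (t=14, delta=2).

0

t0.Δ0 u=1 q=1 p=0 r=1 clk=0
t0.Δ1 u=1 q=1 p=0 r=1 clk=1
t0.Δ2 u=1 q=0 p=0 r=1 clk=1
t0.Δ3 u=1 q=0 p=0 r=0 clk=1
t0.Δ4 u=0 q=0 p=0 r=0 clk=1
t1.Δ0 u=0 q=0 p=0 r=0 clk=1
t1.Δ1 u=0 q=0 p=0 r=0 clk=0
t2.Δ0 u=0 q=0 p=0 r=0 clk=0
t2.Δ1 u=0 q=0 p=0 r=0 clk=1
t2.Δ2 u=0 q=1 p=0 r=0 clk=1
t2.Δ3 u=1 q=1 p=0 r=1 clk=1
t3.Δ0 u=1 q=1 p=0 r=1 clk=1
t3.Δ1 u=1 q=1 p=0 r=1 clk=0
t4.Δ0 u=1 q=1 p=0 r=1 clk=0
t4.Δ1 u=1 q=1 p=0 r=1 clk=1
t4.Δ2 u=1 q=0 p=0 r=1 clk=1
t4.Δ3 u=1 q=0 p=0 r=0 clk=1
t4.Δ4 u=0 q=0 p=0 r=0 clk=1
t5.Δ0 u=0 q=0 p=0 r=0 clk=1
t5.Δ1 u=0 q=0 p=0 r=0 clk=0
t6.Δ0 u=0 q=0 p=0 r=0 clk=0
t6.Δ1 u=0 q=0 p=0 r=0 clk=1
t6.Δ2 u=0 q=1 p=0 r=0 clk=1
t6.Δ3 u=1 q=1 p=0 r=1 clk=1
t7.Δ0 u=1 q=1 p=0 r=1 clk=1
t7.Δ1 u=1 q=1 p=0 r=1 clk=0
t8.Δ0 u=1 q=1 p=0 r=1 clk=0
t8.Δ1 u=1 q=1 p=0 r=1 clk=1
t8.Δ2 u=1 q=0 p=0 r=1 clk=1
t8.Δ3 u=1 q=0 p=0 r=0 clk=1
t8.Δ4 u=0 q=0 p=0 r=0 clk=1
t9.Δ0 u=0 q=0 p=0 r=0 clk=1
t9.Δ1 u=0 q=0 p=0 r=0 clk=0
t10.Δ0 u=0 q=0 p=0 r=0 clk=0
t10.Δ1 u=0 q=0 p=0 r=0 clk=1
t10.Δ2 u=0 q=1 p=0 r=0 clk=1
t10.Δ3 u=1 q=1 p=0 r=1 clk=1
t11.Δ0 u=1 q=1 p=0 r=1 clk=1
t11.Δ1 u=1 q=1 p=0 r=1 clk=0
t12.Δ0 u=1 q=1 p=0 r=1 clk=0
t12.Δ1 u=1 q=1 p=0 r=1 clk=1
t12.Δ2 u=1 q=0 p=0 r=1 clk=1
t12.Δ3 u=1 q=0 p=0 r=0 clk=1
t12.Δ4 u=0 q=0 p=0 r=0 clk=1
t13.Δ0 u=0 q=0 p=0 r=0 clk=1
t13.Δ1 u=0 q=0 p=0 r=0 clk=0
t14.Δ0 u=0 q=0 p=0 r=0 clk=0
t14.Δ1 u=0 q=0 p=0 r=0 clk=1
t14.Δ2 u=0 q=1 p=0 r=0 clk=1
t14.Δ3 u=1 q=1 p=0 r=1 clk=1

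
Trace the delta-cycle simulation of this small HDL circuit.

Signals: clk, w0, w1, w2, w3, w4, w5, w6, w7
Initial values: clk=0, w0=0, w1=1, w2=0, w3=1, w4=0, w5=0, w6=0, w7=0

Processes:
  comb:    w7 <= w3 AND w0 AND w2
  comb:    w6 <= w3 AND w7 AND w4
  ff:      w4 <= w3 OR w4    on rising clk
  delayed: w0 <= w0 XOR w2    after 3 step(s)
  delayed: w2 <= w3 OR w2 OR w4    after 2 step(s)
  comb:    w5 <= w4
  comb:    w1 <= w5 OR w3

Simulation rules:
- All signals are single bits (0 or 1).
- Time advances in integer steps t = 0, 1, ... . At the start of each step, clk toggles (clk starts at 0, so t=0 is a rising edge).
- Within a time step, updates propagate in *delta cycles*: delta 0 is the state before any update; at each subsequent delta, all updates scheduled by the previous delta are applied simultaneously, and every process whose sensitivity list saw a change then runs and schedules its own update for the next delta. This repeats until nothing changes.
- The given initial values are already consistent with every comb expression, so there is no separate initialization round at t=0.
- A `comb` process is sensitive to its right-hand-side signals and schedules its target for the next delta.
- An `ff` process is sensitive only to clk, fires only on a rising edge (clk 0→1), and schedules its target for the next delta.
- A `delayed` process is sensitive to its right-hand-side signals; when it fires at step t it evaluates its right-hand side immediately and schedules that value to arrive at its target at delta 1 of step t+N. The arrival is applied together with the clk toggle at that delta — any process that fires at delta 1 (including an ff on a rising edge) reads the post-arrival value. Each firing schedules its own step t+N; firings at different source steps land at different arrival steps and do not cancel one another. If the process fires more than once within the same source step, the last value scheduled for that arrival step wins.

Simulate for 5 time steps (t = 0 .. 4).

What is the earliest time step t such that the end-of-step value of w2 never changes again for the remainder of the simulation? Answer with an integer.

[bits: clk,w1,w4,w0,w7,w5,w6,w2,w3]
t=0: Δ0=010000001 Δ1=110000001 Δ2=111000001 Δ3=111001001 | 3Δ
t=1: Δ0=111001001 Δ1=011001001 | 1Δ
t=2: Δ0=011001001 Δ1=111001011 | 1Δ
t=3: Δ0=111001011 Δ1=011001011 | 1Δ
t=4: Δ0=011001011 Δ1=111001011 | 1Δ

2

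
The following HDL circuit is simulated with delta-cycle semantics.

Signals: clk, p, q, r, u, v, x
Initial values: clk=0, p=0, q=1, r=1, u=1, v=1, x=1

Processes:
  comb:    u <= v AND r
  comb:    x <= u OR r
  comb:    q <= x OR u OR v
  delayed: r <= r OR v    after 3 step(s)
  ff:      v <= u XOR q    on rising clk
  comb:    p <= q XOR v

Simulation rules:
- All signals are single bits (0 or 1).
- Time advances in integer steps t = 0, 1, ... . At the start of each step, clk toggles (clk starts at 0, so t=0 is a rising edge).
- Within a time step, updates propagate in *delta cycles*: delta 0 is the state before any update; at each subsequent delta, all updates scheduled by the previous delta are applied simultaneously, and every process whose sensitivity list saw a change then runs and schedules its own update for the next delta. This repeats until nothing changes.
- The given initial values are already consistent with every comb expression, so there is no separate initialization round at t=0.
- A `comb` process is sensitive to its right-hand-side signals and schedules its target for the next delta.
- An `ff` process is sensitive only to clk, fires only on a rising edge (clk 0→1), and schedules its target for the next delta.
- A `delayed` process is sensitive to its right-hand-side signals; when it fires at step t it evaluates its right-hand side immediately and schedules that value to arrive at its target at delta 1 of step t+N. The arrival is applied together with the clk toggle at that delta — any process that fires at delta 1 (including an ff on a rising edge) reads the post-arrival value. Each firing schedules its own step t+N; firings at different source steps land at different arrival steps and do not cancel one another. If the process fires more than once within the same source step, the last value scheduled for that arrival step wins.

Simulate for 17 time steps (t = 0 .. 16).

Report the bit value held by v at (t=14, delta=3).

1

t=0 Δ0: p=0 v=1 u=1 clk=0 x=1 q=1 r=1
  Δ1: clk:0→1
  Δ2: v:1→0
  Δ3: p:0→1, u:1→0
  (3Δ to stable)
t=1 Δ0: p=1 v=0 u=0 clk=1 x=1 q=1 r=1
  Δ1: clk:1→0
  (1Δ to stable)
t=2 Δ0: p=1 v=0 u=0 clk=0 x=1 q=1 r=1
  Δ1: clk:0→1
  Δ2: v:0→1
  Δ3: p:1→0, u:0→1
  (3Δ to stable)
t=3 Δ0: p=0 v=1 u=1 clk=1 x=1 q=1 r=1
  Δ1: clk:1→0
  (1Δ to stable)
t=4 Δ0: p=0 v=1 u=1 clk=0 x=1 q=1 r=1
  Δ1: clk:0→1
  Δ2: v:1→0
  Δ3: p:0→1, u:1→0
  (3Δ to stable)
t=5 Δ0: p=1 v=0 u=0 clk=1 x=1 q=1 r=1
  Δ1: clk:1→0
  (1Δ to stable)
t=6 Δ0: p=1 v=0 u=0 clk=0 x=1 q=1 r=1
  Δ1: clk:0→1
  Δ2: v:0→1
  Δ3: p:1→0, u:0→1
  (3Δ to stable)
t=7 Δ0: p=0 v=1 u=1 clk=1 x=1 q=1 r=1
  Δ1: clk:1→0
  (1Δ to stable)
t=8 Δ0: p=0 v=1 u=1 clk=0 x=1 q=1 r=1
  Δ1: clk:0→1
  Δ2: v:1→0
  Δ3: p:0→1, u:1→0
  (3Δ to stable)
t=9 Δ0: p=1 v=0 u=0 clk=1 x=1 q=1 r=1
  Δ1: clk:1→0
  (1Δ to stable)
t=10 Δ0: p=1 v=0 u=0 clk=0 x=1 q=1 r=1
  Δ1: clk:0→1
  Δ2: v:0→1
  Δ3: p:1→0, u:0→1
  (3Δ to stable)
t=11 Δ0: p=0 v=1 u=1 clk=1 x=1 q=1 r=1
  Δ1: clk:1→0
  (1Δ to stable)
t=12 Δ0: p=0 v=1 u=1 clk=0 x=1 q=1 r=1
  Δ1: clk:0→1
  Δ2: v:1→0
  Δ3: p:0→1, u:1→0
  (3Δ to stable)
t=13 Δ0: p=1 v=0 u=0 clk=1 x=1 q=1 r=1
  Δ1: clk:1→0
  (1Δ to stable)
t=14 Δ0: p=1 v=0 u=0 clk=0 x=1 q=1 r=1
  Δ1: clk:0→1
  Δ2: v:0→1
  Δ3: p:1→0, u:0→1
  (3Δ to stable)
t=15 Δ0: p=0 v=1 u=1 clk=1 x=1 q=1 r=1
  Δ1: clk:1→0
  (1Δ to stable)
t=16 Δ0: p=0 v=1 u=1 clk=0 x=1 q=1 r=1
  Δ1: clk:0→1
  Δ2: v:1→0
  Δ3: p:0→1, u:1→0
  (3Δ to stable)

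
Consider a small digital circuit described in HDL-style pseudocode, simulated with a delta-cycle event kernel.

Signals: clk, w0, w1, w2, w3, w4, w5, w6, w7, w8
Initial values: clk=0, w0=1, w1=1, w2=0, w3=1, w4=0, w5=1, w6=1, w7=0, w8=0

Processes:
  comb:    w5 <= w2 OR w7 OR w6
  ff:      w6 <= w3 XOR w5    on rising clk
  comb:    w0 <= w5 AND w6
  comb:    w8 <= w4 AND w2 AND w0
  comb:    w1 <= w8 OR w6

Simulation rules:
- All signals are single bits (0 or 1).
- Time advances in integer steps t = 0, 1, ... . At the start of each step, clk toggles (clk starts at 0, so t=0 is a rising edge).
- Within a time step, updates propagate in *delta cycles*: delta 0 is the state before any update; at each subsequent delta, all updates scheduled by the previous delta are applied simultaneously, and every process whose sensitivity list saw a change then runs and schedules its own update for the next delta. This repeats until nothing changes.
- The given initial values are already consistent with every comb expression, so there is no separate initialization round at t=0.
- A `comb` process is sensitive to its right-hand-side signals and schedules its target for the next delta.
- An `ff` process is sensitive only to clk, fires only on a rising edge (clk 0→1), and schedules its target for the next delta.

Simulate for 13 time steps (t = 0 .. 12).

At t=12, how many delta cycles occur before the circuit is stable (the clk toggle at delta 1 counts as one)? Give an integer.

[bits: w3,w7,w4,clk,w1,w0,w6,w5,w8,w2]
t=0: Δ0=1000111100 Δ1=1001111100 Δ2=1001110100 Δ3=1001000000 | 3Δ
t=1: Δ0=1001000000 Δ1=1000000000 | 1Δ
t=2: Δ0=1000000000 Δ1=1001000000 Δ2=1001001000 Δ3=1001101100 Δ4=1001111100 | 4Δ
t=3: Δ0=1001111100 Δ1=1000111100 | 1Δ
t=4: Δ0=1000111100 Δ1=1001111100 Δ2=1001110100 Δ3=1001000000 | 3Δ
t=5: Δ0=1001000000 Δ1=1000000000 | 1Δ
t=6: Δ0=1000000000 Δ1=1001000000 Δ2=1001001000 Δ3=1001101100 Δ4=1001111100 | 4Δ
t=7: Δ0=1001111100 Δ1=1000111100 | 1Δ
t=8: Δ0=1000111100 Δ1=1001111100 Δ2=1001110100 Δ3=1001000000 | 3Δ
t=9: Δ0=1001000000 Δ1=1000000000 | 1Δ
t=10: Δ0=1000000000 Δ1=1001000000 Δ2=1001001000 Δ3=1001101100 Δ4=1001111100 | 4Δ
t=11: Δ0=1001111100 Δ1=1000111100 | 1Δ
t=12: Δ0=1000111100 Δ1=1001111100 Δ2=1001110100 Δ3=1001000000 | 3Δ

3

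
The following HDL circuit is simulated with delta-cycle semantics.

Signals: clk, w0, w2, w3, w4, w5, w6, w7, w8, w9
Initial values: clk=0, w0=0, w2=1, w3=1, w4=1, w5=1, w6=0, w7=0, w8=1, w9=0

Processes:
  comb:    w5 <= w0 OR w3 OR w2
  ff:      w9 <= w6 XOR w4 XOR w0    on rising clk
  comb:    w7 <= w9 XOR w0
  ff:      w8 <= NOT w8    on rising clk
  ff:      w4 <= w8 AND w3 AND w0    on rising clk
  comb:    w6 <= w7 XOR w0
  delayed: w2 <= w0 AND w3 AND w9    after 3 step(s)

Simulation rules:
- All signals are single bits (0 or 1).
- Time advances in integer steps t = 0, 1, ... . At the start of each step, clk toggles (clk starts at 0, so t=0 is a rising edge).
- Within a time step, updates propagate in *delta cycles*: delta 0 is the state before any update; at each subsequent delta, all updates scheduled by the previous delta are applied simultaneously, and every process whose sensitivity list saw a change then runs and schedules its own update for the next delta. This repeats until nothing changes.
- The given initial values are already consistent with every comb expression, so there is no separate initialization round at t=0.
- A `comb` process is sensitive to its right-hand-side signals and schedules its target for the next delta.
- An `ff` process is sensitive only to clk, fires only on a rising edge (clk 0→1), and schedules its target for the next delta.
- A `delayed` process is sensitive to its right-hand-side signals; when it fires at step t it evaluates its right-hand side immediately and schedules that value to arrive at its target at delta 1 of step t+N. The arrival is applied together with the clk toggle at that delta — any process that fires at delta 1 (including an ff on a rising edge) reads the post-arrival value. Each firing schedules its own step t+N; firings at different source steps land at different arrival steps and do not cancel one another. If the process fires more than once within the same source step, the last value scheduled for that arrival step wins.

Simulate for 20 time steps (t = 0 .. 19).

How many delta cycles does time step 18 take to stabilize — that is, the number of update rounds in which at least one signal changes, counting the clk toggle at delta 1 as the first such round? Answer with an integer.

t=0 Δ0: w6=0 w8=1 clk=0 w4=1 w9=0 w3=1 w7=0 w0=0 w2=1 w5=1
  Δ1: clk:0→1
  Δ2: w8:1→0, w4:1→0, w9:0→1
  Δ3: w7:0→1
  Δ4: w6:0→1
  (4Δ to stable)
t=1 Δ0: w6=1 w8=0 clk=1 w4=0 w9=1 w3=1 w7=1 w0=0 w2=1 w5=1
  Δ1: clk:1→0
  (1Δ to stable)
t=2 Δ0: w6=1 w8=0 clk=0 w4=0 w9=1 w3=1 w7=1 w0=0 w2=1 w5=1
  Δ1: clk:0→1
  Δ2: w8:0→1
  (2Δ to stable)
t=3 Δ0: w6=1 w8=1 clk=1 w4=0 w9=1 w3=1 w7=1 w0=0 w2=1 w5=1
  Δ1: clk:1→0, w2:1→0
  (1Δ to stable)
t=4 Δ0: w6=1 w8=1 clk=0 w4=0 w9=1 w3=1 w7=1 w0=0 w2=0 w5=1
  Δ1: clk:0→1
  Δ2: w8:1→0
  (2Δ to stable)
t=5 Δ0: w6=1 w8=0 clk=1 w4=0 w9=1 w3=1 w7=1 w0=0 w2=0 w5=1
  Δ1: clk:1→0
  (1Δ to stable)
t=6 Δ0: w6=1 w8=0 clk=0 w4=0 w9=1 w3=1 w7=1 w0=0 w2=0 w5=1
  Δ1: clk:0→1
  Δ2: w8:0→1
  (2Δ to stable)
t=7 Δ0: w6=1 w8=1 clk=1 w4=0 w9=1 w3=1 w7=1 w0=0 w2=0 w5=1
  Δ1: clk:1→0
  (1Δ to stable)
t=8 Δ0: w6=1 w8=1 clk=0 w4=0 w9=1 w3=1 w7=1 w0=0 w2=0 w5=1
  Δ1: clk:0→1
  Δ2: w8:1→0
  (2Δ to stable)
t=9 Δ0: w6=1 w8=0 clk=1 w4=0 w9=1 w3=1 w7=1 w0=0 w2=0 w5=1
  Δ1: clk:1→0
  (1Δ to stable)
t=10 Δ0: w6=1 w8=0 clk=0 w4=0 w9=1 w3=1 w7=1 w0=0 w2=0 w5=1
  Δ1: clk:0→1
  Δ2: w8:0→1
  (2Δ to stable)
t=11 Δ0: w6=1 w8=1 clk=1 w4=0 w9=1 w3=1 w7=1 w0=0 w2=0 w5=1
  Δ1: clk:1→0
  (1Δ to stable)
t=12 Δ0: w6=1 w8=1 clk=0 w4=0 w9=1 w3=1 w7=1 w0=0 w2=0 w5=1
  Δ1: clk:0→1
  Δ2: w8:1→0
  (2Δ to stable)
t=13 Δ0: w6=1 w8=0 clk=1 w4=0 w9=1 w3=1 w7=1 w0=0 w2=0 w5=1
  Δ1: clk:1→0
  (1Δ to stable)
t=14 Δ0: w6=1 w8=0 clk=0 w4=0 w9=1 w3=1 w7=1 w0=0 w2=0 w5=1
  Δ1: clk:0→1
  Δ2: w8:0→1
  (2Δ to stable)
t=15 Δ0: w6=1 w8=1 clk=1 w4=0 w9=1 w3=1 w7=1 w0=0 w2=0 w5=1
  Δ1: clk:1→0
  (1Δ to stable)
t=16 Δ0: w6=1 w8=1 clk=0 w4=0 w9=1 w3=1 w7=1 w0=0 w2=0 w5=1
  Δ1: clk:0→1
  Δ2: w8:1→0
  (2Δ to stable)
t=17 Δ0: w6=1 w8=0 clk=1 w4=0 w9=1 w3=1 w7=1 w0=0 w2=0 w5=1
  Δ1: clk:1→0
  (1Δ to stable)
t=18 Δ0: w6=1 w8=0 clk=0 w4=0 w9=1 w3=1 w7=1 w0=0 w2=0 w5=1
  Δ1: clk:0→1
  Δ2: w8:0→1
  (2Δ to stable)
t=19 Δ0: w6=1 w8=1 clk=1 w4=0 w9=1 w3=1 w7=1 w0=0 w2=0 w5=1
  Δ1: clk:1→0
  (1Δ to stable)

2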